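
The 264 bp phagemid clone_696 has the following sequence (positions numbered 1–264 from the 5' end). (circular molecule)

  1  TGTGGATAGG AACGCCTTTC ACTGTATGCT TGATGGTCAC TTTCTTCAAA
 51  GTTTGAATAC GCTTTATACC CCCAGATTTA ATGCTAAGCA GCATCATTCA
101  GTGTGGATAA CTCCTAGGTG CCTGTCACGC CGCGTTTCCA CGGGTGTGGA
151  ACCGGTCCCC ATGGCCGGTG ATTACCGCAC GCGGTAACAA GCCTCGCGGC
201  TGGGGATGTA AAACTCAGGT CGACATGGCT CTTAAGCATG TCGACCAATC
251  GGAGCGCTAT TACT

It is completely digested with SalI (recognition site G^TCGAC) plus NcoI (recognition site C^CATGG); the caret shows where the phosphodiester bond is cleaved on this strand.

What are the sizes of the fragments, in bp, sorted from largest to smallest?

SalI sites (GTCGAC) start at positions 219, 240.
SalI cuts after the first base of each site, so after positions 219, 240.
The NcoI site (CCATGG) starts at position 159.
NcoI cuts after the first base of each site, so after position 159.
Combined cut positions: 159, 219, 240.
Circular molecule, 3 cuts → 3 fragments:
  160–219 → 60 bp
  220–240 → 21 bp
  241–264 then 1–159 → 24 + 159 = 183 bp
Sorted largest to smallest: 183, 60, 21 bp.

183, 60, 21 bp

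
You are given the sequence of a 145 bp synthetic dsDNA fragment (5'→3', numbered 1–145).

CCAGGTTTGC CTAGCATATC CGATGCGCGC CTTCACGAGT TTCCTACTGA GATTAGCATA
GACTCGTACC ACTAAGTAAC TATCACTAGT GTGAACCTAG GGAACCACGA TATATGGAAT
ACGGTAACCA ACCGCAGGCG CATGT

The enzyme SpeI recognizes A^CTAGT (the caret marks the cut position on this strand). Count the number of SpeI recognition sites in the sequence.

1

ACTAGT occurs starting at position 85.
SpeI cuts at 1 site.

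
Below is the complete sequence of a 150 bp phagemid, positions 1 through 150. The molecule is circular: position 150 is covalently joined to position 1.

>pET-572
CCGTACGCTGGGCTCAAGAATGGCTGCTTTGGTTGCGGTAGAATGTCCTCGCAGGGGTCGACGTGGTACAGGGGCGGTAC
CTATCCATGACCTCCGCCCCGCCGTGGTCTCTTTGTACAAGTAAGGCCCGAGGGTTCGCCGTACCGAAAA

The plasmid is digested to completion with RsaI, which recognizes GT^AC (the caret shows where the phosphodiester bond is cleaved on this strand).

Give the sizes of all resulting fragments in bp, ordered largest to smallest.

63, 38, 26, 12, 11 bp

RsaI sites (GTAC) start at positions 3, 66, 77, 115, 141.
RsaI cuts after base 2 of each site, so after positions 4, 67, 78, 116, 142.
Circular molecule, 5 cuts → 5 fragments:
  5–67 → 63 bp
  68–78 → 11 bp
  79–116 → 38 bp
  117–142 → 26 bp
  143–150 then 1–4 → 8 + 4 = 12 bp
Sorted largest to smallest: 63, 38, 26, 12, 11 bp.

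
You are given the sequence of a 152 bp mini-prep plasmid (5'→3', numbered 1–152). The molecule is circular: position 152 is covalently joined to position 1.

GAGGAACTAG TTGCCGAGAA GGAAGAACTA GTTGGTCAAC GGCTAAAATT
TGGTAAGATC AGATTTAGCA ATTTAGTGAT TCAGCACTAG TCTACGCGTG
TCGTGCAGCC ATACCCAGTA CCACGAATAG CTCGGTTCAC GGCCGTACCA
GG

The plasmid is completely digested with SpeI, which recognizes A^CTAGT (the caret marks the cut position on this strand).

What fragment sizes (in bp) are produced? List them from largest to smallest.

SpeI sites (ACTAGT) start at positions 6, 27, 86.
SpeI cuts after the first base of each site, so after positions 6, 27, 86.
Circular molecule, 3 cuts → 3 fragments:
  7–27 → 21 bp
  28–86 → 59 bp
  87–152 then 1–6 → 66 + 6 = 72 bp
Sorted largest to smallest: 72, 59, 21 bp.

72, 59, 21 bp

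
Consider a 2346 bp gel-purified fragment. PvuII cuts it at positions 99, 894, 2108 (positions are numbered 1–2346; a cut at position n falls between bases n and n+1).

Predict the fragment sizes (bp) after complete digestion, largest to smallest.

Linear molecule, 3 cuts → 4 fragments:
  99 − 0 = 99 bp
  894 − 99 = 795 bp
  2108 − 894 = 1214 bp
  2346 − 2108 = 238 bp
Sorted largest to smallest: 1214, 795, 238, 99 bp.

1214, 795, 238, 99 bp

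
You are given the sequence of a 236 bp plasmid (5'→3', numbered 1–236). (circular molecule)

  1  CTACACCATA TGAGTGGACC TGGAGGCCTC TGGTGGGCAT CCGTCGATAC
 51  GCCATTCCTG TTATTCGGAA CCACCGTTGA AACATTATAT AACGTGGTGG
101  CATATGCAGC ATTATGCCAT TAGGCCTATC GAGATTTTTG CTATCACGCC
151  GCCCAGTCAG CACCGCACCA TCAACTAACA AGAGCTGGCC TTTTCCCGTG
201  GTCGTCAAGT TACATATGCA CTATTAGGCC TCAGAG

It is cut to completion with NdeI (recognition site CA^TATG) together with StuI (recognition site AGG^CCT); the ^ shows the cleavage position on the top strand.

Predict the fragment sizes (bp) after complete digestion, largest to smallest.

90, 76, 22, 18, 16, 14 bp

NdeI sites (CATATG) start at positions 7, 101, 213.
NdeI cuts after base 2 of each site, so after positions 8, 102, 214.
StuI sites (AGGCCT) start at positions 24, 122, 226.
StuI cuts after base 3 of each site, so after positions 26, 124, 228.
Combined cut positions: 8, 26, 102, 124, 214, 228.
Circular molecule, 6 cuts → 6 fragments:
  9–26 → 18 bp
  27–102 → 76 bp
  103–124 → 22 bp
  125–214 → 90 bp
  215–228 → 14 bp
  229–236 then 1–8 → 8 + 8 = 16 bp
Sorted largest to smallest: 90, 76, 22, 18, 16, 14 bp.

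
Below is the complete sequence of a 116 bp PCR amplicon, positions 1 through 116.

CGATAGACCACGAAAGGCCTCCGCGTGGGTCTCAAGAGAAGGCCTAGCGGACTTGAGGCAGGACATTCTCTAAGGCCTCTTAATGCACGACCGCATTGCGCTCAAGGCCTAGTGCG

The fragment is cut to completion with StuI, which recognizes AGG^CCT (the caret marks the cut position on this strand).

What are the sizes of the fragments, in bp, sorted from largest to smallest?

StuI sites (AGGCCT) start at positions 15, 40, 73, 105.
StuI cuts after base 3 of each site, so after positions 17, 42, 75, 107.
Linear molecule, 4 cuts → 5 fragments:
  1–17 → 17 bp
  18–42 → 25 bp
  43–75 → 33 bp
  76–107 → 32 bp
  108–116 → 9 bp
Sorted largest to smallest: 33, 32, 25, 17, 9 bp.

33, 32, 25, 17, 9 bp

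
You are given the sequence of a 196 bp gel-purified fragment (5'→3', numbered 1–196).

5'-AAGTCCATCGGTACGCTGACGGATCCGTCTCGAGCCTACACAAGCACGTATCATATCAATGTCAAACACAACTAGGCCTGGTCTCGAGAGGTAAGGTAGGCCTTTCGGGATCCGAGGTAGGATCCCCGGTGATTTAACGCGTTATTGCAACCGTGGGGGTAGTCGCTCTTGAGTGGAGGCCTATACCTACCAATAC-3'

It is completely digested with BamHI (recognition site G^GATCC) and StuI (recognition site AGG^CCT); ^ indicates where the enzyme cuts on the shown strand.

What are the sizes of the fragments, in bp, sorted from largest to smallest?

BamHI sites (GGATCC) start at positions 21, 108, 120.
BamHI cuts after the first base of each site, so after positions 21, 108, 120.
StuI sites (AGGCCT) start at positions 74, 98, 177.
StuI cuts after base 3 of each site, so after positions 76, 100, 179.
Combined cut positions: 21, 76, 100, 108, 120, 179.
Linear molecule, 6 cuts → 7 fragments:
  1–21 → 21 bp
  22–76 → 55 bp
  77–100 → 24 bp
  101–108 → 8 bp
  109–120 → 12 bp
  121–179 → 59 bp
  180–196 → 17 bp
Sorted largest to smallest: 59, 55, 24, 21, 17, 12, 8 bp.

59, 55, 24, 21, 17, 12, 8 bp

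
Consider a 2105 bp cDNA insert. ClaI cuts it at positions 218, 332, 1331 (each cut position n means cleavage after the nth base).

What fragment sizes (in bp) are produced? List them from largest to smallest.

Linear molecule, 3 cuts → 4 fragments:
  218 − 0 = 218 bp
  332 − 218 = 114 bp
  1331 − 332 = 999 bp
  2105 − 1331 = 774 bp
Sorted largest to smallest: 999, 774, 218, 114 bp.

999, 774, 218, 114 bp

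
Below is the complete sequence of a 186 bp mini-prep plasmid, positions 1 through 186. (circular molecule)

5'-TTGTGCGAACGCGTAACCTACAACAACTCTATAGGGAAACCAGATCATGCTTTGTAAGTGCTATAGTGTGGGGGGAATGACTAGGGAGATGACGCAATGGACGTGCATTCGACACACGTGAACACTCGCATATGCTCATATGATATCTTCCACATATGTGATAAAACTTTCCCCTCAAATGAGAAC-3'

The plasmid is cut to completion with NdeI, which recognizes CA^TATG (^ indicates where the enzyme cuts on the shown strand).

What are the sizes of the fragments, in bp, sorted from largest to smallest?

162, 16, 8 bp

NdeI sites (CATATG) start at positions 129, 137, 153.
NdeI cuts after base 2 of each site, so after positions 130, 138, 154.
Circular molecule, 3 cuts → 3 fragments:
  131–138 → 8 bp
  139–154 → 16 bp
  155–186 then 1–130 → 32 + 130 = 162 bp
Sorted largest to smallest: 162, 16, 8 bp.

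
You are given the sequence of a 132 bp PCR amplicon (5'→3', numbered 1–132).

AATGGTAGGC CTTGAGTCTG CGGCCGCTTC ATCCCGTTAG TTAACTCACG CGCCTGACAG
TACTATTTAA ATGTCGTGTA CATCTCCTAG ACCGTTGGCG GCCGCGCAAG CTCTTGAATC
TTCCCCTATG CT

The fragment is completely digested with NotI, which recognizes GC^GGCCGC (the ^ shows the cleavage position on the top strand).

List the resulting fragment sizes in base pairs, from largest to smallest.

NotI sites (GCGGCCGC) start at positions 20, 98.
NotI cuts after base 2 of each site, so after positions 21, 99.
Linear molecule, 2 cuts → 3 fragments:
  1–21 → 21 bp
  22–99 → 78 bp
  100–132 → 33 bp
Sorted largest to smallest: 78, 33, 21 bp.

78, 33, 21 bp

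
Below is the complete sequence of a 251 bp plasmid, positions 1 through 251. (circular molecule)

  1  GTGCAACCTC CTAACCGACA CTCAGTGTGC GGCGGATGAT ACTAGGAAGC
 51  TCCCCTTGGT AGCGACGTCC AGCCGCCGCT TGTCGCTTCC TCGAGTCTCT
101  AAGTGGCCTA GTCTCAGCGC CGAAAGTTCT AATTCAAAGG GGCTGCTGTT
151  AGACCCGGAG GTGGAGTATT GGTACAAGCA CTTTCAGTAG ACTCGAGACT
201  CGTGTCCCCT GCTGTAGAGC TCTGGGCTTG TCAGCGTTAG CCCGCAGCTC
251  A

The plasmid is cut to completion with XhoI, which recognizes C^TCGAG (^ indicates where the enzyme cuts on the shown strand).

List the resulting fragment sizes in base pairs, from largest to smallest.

149, 102 bp

XhoI sites (CTCGAG) start at positions 90, 192.
XhoI cuts after the first base of each site, so after positions 90, 192.
Circular molecule, 2 cuts → 2 fragments:
  91–192 → 102 bp
  193–251 then 1–90 → 59 + 90 = 149 bp
Sorted largest to smallest: 149, 102 bp.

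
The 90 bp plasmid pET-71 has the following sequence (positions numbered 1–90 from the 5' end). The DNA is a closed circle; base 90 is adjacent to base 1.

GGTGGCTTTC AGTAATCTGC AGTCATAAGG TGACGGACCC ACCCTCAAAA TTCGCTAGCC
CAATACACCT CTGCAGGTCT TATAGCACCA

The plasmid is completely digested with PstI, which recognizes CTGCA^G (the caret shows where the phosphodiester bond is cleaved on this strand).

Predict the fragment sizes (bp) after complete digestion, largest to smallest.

PstI sites (CTGCAG) start at positions 17, 71.
PstI cuts after base 5 of each site (before the last base), so after positions 21, 75.
Circular molecule, 2 cuts → 2 fragments:
  22–75 → 54 bp
  76–90 then 1–21 → 15 + 21 = 36 bp
Sorted largest to smallest: 54, 36 bp.

54, 36 bp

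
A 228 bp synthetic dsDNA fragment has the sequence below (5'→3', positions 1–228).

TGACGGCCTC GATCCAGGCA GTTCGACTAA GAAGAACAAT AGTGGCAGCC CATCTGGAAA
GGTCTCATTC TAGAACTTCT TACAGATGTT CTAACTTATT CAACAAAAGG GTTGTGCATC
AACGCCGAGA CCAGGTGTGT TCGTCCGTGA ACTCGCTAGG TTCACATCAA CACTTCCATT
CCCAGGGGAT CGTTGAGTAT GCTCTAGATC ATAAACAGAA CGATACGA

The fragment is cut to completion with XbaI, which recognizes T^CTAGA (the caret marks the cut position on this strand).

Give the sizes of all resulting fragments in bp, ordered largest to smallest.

134, 69, 25 bp

XbaI sites (TCTAGA) start at positions 69, 203.
XbaI cuts after the first base of each site, so after positions 69, 203.
Linear molecule, 2 cuts → 3 fragments:
  1–69 → 69 bp
  70–203 → 134 bp
  204–228 → 25 bp
Sorted largest to smallest: 134, 69, 25 bp.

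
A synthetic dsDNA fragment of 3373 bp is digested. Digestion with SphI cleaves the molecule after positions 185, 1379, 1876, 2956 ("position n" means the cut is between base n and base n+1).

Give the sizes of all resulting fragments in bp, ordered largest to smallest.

Linear molecule, 4 cuts → 5 fragments:
  185 − 0 = 185 bp
  1379 − 185 = 1194 bp
  1876 − 1379 = 497 bp
  2956 − 1876 = 1080 bp
  3373 − 2956 = 417 bp
Sorted largest to smallest: 1194, 1080, 497, 417, 185 bp.

1194, 1080, 497, 417, 185 bp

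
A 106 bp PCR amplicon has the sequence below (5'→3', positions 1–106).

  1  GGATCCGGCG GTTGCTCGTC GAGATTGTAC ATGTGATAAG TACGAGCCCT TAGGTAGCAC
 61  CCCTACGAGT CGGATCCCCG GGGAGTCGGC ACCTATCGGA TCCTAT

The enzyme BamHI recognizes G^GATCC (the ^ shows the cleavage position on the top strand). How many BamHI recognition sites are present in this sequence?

GGATCC occurs starting at positions 1, 72, 98.
BamHI cuts at 3 sites.

3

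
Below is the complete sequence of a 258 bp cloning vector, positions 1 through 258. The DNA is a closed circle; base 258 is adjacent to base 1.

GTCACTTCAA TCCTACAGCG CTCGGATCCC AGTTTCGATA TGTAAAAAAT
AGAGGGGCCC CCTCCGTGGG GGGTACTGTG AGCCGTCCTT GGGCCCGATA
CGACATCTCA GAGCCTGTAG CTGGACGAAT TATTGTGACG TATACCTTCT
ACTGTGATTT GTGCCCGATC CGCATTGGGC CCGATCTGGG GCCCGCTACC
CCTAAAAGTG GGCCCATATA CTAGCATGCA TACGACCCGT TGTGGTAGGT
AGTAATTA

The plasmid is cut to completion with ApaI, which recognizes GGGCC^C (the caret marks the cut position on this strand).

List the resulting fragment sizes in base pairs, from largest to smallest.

ApaI sites (GGGCCC) start at positions 55, 91, 177, 189, 210.
ApaI cuts after base 5 of each site (before the last base), so after positions 59, 95, 181, 193, 214.
Circular molecule, 5 cuts → 5 fragments:
  60–95 → 36 bp
  96–181 → 86 bp
  182–193 → 12 bp
  194–214 → 21 bp
  215–258 then 1–59 → 44 + 59 = 103 bp
Sorted largest to smallest: 103, 86, 36, 21, 12 bp.

103, 86, 36, 21, 12 bp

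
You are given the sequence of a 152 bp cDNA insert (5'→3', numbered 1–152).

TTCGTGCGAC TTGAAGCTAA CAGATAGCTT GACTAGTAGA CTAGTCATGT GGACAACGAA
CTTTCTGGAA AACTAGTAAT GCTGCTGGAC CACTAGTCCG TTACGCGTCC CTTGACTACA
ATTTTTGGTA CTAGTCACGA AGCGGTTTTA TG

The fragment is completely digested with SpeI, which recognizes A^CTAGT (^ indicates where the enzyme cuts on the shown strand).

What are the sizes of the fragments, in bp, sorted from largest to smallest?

SpeI sites (ACTAGT) start at positions 32, 40, 72, 92, 130.
SpeI cuts after the first base of each site, so after positions 32, 40, 72, 92, 130.
Linear molecule, 5 cuts → 6 fragments:
  1–32 → 32 bp
  33–40 → 8 bp
  41–72 → 32 bp
  73–92 → 20 bp
  93–130 → 38 bp
  131–152 → 22 bp
Sorted largest to smallest: 38, 32, 32, 22, 20, 8 bp.

38, 32, 32, 22, 20, 8 bp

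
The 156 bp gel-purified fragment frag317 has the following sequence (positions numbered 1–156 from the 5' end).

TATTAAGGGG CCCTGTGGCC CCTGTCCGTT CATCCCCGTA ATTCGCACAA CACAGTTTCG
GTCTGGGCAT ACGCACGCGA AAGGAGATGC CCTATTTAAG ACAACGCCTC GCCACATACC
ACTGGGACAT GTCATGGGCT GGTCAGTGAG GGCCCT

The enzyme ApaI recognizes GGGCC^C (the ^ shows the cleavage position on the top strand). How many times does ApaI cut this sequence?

2

GGGCCC occurs starting at positions 8, 150.
ApaI cuts at 2 sites.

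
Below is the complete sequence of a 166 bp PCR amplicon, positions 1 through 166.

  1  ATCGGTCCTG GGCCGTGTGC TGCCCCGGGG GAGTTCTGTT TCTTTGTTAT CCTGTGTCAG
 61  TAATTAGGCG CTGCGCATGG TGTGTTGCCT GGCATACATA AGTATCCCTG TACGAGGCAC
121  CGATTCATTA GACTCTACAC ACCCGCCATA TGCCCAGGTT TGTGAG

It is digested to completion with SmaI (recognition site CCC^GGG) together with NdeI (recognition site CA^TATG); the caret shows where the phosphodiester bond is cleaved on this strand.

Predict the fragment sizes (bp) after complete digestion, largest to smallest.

The SmaI site (CCCGGG) starts at position 24.
SmaI cuts after base 3 of each site, so after position 26.
The NdeI site (CATATG) starts at position 147.
NdeI cuts after base 2 of each site, so after position 148.
Combined cut positions: 26, 148.
Linear molecule, 2 cuts → 3 fragments:
  1–26 → 26 bp
  27–148 → 122 bp
  149–166 → 18 bp
Sorted largest to smallest: 122, 26, 18 bp.

122, 26, 18 bp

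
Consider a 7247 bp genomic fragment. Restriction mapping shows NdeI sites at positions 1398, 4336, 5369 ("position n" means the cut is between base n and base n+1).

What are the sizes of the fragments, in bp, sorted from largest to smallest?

Linear molecule, 3 cuts → 4 fragments:
  1398 − 0 = 1398 bp
  4336 − 1398 = 2938 bp
  5369 − 4336 = 1033 bp
  7247 − 5369 = 1878 bp
Sorted largest to smallest: 2938, 1878, 1398, 1033 bp.

2938, 1878, 1398, 1033 bp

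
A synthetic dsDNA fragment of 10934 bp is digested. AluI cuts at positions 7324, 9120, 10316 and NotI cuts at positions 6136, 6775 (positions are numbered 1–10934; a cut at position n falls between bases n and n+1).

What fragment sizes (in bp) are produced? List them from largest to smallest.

Combined cut positions (sorted): 6136, 6775, 7324, 9120, 10316.
Linear molecule, 5 cuts → 6 fragments:
  6136 − 0 = 6136 bp
  6775 − 6136 = 639 bp
  7324 − 6775 = 549 bp
  9120 − 7324 = 1796 bp
  10316 − 9120 = 1196 bp
  10934 − 10316 = 618 bp
Sorted largest to smallest: 6136, 1796, 1196, 639, 618, 549 bp.

6136, 1796, 1196, 639, 618, 549 bp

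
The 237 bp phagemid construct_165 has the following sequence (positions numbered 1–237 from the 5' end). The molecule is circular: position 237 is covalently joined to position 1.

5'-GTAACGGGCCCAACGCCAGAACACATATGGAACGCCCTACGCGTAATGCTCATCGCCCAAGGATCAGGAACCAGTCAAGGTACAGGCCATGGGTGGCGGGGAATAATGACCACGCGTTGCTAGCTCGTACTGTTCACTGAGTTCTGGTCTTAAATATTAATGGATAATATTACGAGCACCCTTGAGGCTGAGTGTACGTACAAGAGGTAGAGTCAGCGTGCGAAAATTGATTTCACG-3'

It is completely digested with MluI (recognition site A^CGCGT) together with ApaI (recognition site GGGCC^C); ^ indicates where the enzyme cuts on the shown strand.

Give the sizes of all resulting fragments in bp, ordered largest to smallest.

135, 73, 29 bp

MluI sites (ACGCGT) start at positions 39, 112.
MluI cuts after the first base of each site, so after positions 39, 112.
The ApaI site (GGGCCC) starts at position 6.
ApaI cuts after base 5 of each site (before the last base), so after position 10.
Combined cut positions: 10, 39, 112.
Circular molecule, 3 cuts → 3 fragments:
  11–39 → 29 bp
  40–112 → 73 bp
  113–237 then 1–10 → 125 + 10 = 135 bp
Sorted largest to smallest: 135, 73, 29 bp.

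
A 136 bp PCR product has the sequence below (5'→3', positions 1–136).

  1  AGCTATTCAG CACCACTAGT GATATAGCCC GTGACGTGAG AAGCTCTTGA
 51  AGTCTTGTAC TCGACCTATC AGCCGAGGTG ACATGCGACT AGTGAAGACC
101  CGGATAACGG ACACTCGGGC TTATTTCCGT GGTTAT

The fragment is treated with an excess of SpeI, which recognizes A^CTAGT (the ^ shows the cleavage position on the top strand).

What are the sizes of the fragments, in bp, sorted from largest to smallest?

SpeI sites (ACTAGT) start at positions 15, 88.
SpeI cuts after the first base of each site, so after positions 15, 88.
Linear molecule, 2 cuts → 3 fragments:
  1–15 → 15 bp
  16–88 → 73 bp
  89–136 → 48 bp
Sorted largest to smallest: 73, 48, 15 bp.

73, 48, 15 bp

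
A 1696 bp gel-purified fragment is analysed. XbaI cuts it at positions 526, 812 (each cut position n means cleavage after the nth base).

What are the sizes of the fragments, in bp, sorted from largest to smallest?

884, 526, 286 bp

Linear molecule, 2 cuts → 3 fragments:
  526 − 0 = 526 bp
  812 − 526 = 286 bp
  1696 − 812 = 884 bp
Sorted largest to smallest: 884, 526, 286 bp.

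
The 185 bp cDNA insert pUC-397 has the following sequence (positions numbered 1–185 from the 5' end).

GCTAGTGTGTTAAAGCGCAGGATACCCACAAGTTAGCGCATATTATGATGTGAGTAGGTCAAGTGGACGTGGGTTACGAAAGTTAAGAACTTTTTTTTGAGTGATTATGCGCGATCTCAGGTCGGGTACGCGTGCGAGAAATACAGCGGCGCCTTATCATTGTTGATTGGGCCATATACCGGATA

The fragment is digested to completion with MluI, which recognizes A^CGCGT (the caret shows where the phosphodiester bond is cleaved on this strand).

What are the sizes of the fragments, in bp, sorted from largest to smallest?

The MluI site (ACGCGT) starts at position 128.
MluI cuts after the first base of each site, so after position 128.
Linear molecule, 1 cut → 2 fragments:
  1–128 → 128 bp
  129–185 → 57 bp
Sorted largest to smallest: 128, 57 bp.

128, 57 bp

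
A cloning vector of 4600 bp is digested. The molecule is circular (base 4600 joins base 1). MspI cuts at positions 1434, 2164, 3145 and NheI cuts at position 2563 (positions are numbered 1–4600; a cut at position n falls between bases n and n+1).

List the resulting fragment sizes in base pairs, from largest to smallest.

Combined cut positions (sorted): 1434, 2164, 2563, 3145.
Circular molecule, 4 cuts → 4 fragments:
  2164 − 1434 = 730 bp
  2563 − 2164 = 399 bp
  3145 − 2563 = 582 bp
  wrap: 4600 − 3145 + 1434 = 2889 bp
Sorted largest to smallest: 2889, 730, 582, 399 bp.

2889, 730, 582, 399 bp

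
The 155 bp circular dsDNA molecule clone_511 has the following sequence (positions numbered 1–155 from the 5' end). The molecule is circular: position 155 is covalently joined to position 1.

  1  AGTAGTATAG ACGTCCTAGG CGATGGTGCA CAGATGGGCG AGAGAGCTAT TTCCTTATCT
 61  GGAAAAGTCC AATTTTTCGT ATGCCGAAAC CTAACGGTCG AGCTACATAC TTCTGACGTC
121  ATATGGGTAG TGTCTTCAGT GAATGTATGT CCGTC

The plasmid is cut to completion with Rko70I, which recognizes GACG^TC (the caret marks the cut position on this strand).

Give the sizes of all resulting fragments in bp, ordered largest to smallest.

105, 50 bp

Rko70I sites (GACGTC) start at positions 10, 115.
Rko70I cuts after base 4 of each site, so after positions 13, 118.
Circular molecule, 2 cuts → 2 fragments:
  14–118 → 105 bp
  119–155 then 1–13 → 37 + 13 = 50 bp
Sorted largest to smallest: 105, 50 bp.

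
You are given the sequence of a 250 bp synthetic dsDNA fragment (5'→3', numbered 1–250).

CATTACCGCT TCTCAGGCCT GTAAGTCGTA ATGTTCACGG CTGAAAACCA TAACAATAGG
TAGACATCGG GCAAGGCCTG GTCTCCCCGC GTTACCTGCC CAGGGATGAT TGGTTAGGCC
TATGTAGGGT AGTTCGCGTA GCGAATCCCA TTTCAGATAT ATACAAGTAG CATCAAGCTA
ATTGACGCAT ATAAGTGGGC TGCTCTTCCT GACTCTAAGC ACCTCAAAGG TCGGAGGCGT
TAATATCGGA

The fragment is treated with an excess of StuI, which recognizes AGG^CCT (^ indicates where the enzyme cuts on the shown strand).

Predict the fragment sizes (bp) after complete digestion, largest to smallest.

132, 59, 42, 17 bp

StuI sites (AGGCCT) start at positions 15, 74, 116.
StuI cuts after base 3 of each site, so after positions 17, 76, 118.
Linear molecule, 3 cuts → 4 fragments:
  1–17 → 17 bp
  18–76 → 59 bp
  77–118 → 42 bp
  119–250 → 132 bp
Sorted largest to smallest: 132, 59, 42, 17 bp.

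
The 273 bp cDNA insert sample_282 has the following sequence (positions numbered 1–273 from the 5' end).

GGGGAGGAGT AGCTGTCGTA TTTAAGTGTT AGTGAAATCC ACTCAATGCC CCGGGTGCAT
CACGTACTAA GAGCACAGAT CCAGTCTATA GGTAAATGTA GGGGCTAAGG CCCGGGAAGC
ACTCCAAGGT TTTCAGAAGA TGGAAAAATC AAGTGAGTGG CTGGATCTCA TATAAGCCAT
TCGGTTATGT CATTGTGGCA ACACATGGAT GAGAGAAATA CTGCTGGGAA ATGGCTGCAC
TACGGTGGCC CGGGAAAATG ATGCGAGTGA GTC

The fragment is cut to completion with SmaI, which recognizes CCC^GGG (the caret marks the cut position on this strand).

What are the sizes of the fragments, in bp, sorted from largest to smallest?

SmaI sites (CCCGGG) start at positions 50, 111, 249.
SmaI cuts after base 3 of each site, so after positions 52, 113, 251.
Linear molecule, 3 cuts → 4 fragments:
  1–52 → 52 bp
  53–113 → 61 bp
  114–251 → 138 bp
  252–273 → 22 bp
Sorted largest to smallest: 138, 61, 52, 22 bp.

138, 61, 52, 22 bp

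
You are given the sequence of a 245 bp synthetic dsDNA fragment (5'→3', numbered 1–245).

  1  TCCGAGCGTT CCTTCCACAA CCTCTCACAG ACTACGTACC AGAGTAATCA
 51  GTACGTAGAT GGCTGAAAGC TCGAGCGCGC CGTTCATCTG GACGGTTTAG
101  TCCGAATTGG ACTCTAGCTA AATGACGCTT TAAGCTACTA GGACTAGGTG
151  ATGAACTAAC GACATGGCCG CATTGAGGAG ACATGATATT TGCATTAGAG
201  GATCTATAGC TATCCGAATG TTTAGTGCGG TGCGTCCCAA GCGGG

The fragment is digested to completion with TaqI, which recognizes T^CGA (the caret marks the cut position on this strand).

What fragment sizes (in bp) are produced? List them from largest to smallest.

The TaqI site (TCGA) starts at position 71.
TaqI cuts after the first base of each site, so after position 71.
Linear molecule, 1 cut → 2 fragments:
  1–71 → 71 bp
  72–245 → 174 bp
Sorted largest to smallest: 174, 71 bp.

174, 71 bp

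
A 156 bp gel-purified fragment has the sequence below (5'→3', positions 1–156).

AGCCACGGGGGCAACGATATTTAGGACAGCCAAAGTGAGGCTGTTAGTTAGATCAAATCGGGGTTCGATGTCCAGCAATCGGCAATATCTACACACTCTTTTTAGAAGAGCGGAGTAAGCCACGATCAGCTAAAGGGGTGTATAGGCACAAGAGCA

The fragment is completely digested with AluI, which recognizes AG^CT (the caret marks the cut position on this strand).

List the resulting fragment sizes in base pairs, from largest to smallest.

129, 27 bp

The AluI site (AGCT) starts at position 128.
AluI cuts after base 2 of each site, so after position 129.
Linear molecule, 1 cut → 2 fragments:
  1–129 → 129 bp
  130–156 → 27 bp
Sorted largest to smallest: 129, 27 bp.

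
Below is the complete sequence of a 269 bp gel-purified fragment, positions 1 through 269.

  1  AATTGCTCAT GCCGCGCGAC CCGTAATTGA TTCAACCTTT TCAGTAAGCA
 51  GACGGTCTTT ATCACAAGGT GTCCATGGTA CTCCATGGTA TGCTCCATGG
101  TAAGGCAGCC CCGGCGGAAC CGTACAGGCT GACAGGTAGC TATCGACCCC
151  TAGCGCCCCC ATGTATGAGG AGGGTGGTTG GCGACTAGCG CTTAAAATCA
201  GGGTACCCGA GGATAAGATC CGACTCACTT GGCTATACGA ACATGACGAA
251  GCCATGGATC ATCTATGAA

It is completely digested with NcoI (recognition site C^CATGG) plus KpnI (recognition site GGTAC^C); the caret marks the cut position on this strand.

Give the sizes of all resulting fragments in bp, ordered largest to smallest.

111, 73, 46, 17, 12, 10 bp

NcoI sites (CCATGG) start at positions 73, 83, 95, 252.
NcoI cuts after the first base of each site, so after positions 73, 83, 95, 252.
The KpnI site (GGTACC) starts at position 202.
KpnI cuts after base 5 of each site (before the last base), so after position 206.
Combined cut positions: 73, 83, 95, 206, 252.
Linear molecule, 5 cuts → 6 fragments:
  1–73 → 73 bp
  74–83 → 10 bp
  84–95 → 12 bp
  96–206 → 111 bp
  207–252 → 46 bp
  253–269 → 17 bp
Sorted largest to smallest: 111, 73, 46, 17, 12, 10 bp.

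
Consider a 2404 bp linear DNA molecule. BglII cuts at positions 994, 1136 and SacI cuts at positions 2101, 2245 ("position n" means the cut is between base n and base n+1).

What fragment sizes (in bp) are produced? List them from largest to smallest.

Combined cut positions (sorted): 994, 1136, 2101, 2245.
Linear molecule, 4 cuts → 5 fragments:
  994 − 0 = 994 bp
  1136 − 994 = 142 bp
  2101 − 1136 = 965 bp
  2245 − 2101 = 144 bp
  2404 − 2245 = 159 bp
Sorted largest to smallest: 994, 965, 159, 144, 142 bp.

994, 965, 159, 144, 142 bp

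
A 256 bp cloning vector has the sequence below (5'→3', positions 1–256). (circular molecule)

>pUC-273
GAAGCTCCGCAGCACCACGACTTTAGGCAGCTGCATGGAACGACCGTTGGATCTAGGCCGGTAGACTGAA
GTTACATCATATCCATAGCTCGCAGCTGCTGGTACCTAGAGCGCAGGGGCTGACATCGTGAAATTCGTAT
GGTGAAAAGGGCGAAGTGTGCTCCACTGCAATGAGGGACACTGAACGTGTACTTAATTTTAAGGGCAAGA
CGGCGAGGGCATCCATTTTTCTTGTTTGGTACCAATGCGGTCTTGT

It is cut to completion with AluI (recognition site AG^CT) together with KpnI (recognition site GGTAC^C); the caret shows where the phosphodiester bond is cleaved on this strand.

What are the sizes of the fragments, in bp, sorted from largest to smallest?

137, 58, 26, 18, 10, 7 bp

AluI sites (AGCT) start at positions 3, 29, 87, 94.
AluI cuts after base 2 of each site, so after positions 4, 30, 88, 95.
KpnI sites (GGTACC) start at positions 101, 238.
KpnI cuts after base 5 of each site (before the last base), so after positions 105, 242.
Combined cut positions: 4, 30, 88, 95, 105, 242.
Circular molecule, 6 cuts → 6 fragments:
  5–30 → 26 bp
  31–88 → 58 bp
  89–95 → 7 bp
  96–105 → 10 bp
  106–242 → 137 bp
  243–256 then 1–4 → 14 + 4 = 18 bp
Sorted largest to smallest: 137, 58, 26, 18, 10, 7 bp.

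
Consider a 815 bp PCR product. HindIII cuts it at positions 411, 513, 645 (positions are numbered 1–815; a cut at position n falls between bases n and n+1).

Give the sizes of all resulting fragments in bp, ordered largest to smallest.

Linear molecule, 3 cuts → 4 fragments:
  411 − 0 = 411 bp
  513 − 411 = 102 bp
  645 − 513 = 132 bp
  815 − 645 = 170 bp
Sorted largest to smallest: 411, 170, 132, 102 bp.

411, 170, 132, 102 bp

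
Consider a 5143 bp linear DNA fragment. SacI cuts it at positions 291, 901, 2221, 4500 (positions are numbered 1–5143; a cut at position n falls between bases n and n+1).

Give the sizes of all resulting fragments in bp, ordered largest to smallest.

Linear molecule, 4 cuts → 5 fragments:
  291 − 0 = 291 bp
  901 − 291 = 610 bp
  2221 − 901 = 1320 bp
  4500 − 2221 = 2279 bp
  5143 − 4500 = 643 bp
Sorted largest to smallest: 2279, 1320, 643, 610, 291 bp.

2279, 1320, 643, 610, 291 bp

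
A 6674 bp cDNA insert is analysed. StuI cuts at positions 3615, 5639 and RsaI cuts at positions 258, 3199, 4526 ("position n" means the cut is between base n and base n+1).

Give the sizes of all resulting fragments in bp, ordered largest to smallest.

Combined cut positions (sorted): 258, 3199, 3615, 4526, 5639.
Linear molecule, 5 cuts → 6 fragments:
  258 − 0 = 258 bp
  3199 − 258 = 2941 bp
  3615 − 3199 = 416 bp
  4526 − 3615 = 911 bp
  5639 − 4526 = 1113 bp
  6674 − 5639 = 1035 bp
Sorted largest to smallest: 2941, 1113, 1035, 911, 416, 258 bp.

2941, 1113, 1035, 911, 416, 258 bp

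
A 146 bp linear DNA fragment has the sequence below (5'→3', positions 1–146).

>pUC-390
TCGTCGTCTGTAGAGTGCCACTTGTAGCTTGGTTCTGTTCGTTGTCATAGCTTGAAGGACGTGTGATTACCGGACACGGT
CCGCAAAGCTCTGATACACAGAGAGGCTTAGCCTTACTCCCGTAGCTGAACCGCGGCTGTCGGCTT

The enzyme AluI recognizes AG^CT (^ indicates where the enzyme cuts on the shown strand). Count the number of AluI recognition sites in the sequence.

4

AGCT occurs starting at positions 26, 49, 87, 124.
AluI cuts at 4 sites.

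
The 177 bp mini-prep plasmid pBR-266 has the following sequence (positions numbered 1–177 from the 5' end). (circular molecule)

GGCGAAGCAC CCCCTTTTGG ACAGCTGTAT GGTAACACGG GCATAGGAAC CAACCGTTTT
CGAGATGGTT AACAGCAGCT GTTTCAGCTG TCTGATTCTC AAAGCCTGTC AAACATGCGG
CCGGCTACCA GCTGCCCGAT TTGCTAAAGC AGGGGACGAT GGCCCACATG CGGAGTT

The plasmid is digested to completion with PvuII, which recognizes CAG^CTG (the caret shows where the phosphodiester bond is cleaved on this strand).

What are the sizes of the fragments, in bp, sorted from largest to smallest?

70, 54, 44, 9 bp

PvuII sites (CAGCTG) start at positions 22, 76, 85, 129.
PvuII cuts after base 3 of each site, so after positions 24, 78, 87, 131.
Circular molecule, 4 cuts → 4 fragments:
  25–78 → 54 bp
  79–87 → 9 bp
  88–131 → 44 bp
  132–177 then 1–24 → 46 + 24 = 70 bp
Sorted largest to smallest: 70, 54, 44, 9 bp.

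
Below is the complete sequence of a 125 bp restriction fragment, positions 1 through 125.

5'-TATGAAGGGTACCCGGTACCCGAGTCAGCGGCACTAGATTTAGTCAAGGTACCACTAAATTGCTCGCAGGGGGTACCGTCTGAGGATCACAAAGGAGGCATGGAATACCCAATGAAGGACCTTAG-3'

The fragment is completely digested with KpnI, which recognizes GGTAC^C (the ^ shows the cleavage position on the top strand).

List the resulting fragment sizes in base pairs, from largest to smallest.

49, 33, 24, 12, 7 bp

KpnI sites (GGTACC) start at positions 8, 15, 48, 72.
KpnI cuts after base 5 of each site (before the last base), so after positions 12, 19, 52, 76.
Linear molecule, 4 cuts → 5 fragments:
  1–12 → 12 bp
  13–19 → 7 bp
  20–52 → 33 bp
  53–76 → 24 bp
  77–125 → 49 bp
Sorted largest to smallest: 49, 33, 24, 12, 7 bp.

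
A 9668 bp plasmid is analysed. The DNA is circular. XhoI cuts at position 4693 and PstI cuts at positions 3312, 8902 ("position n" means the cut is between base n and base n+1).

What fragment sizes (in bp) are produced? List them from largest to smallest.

4209, 4078, 1381 bp

Combined cut positions (sorted): 3312, 4693, 8902.
Circular molecule, 3 cuts → 3 fragments:
  4693 − 3312 = 1381 bp
  8902 − 4693 = 4209 bp
  wrap: 9668 − 8902 + 3312 = 4078 bp
Sorted largest to smallest: 4209, 4078, 1381 bp.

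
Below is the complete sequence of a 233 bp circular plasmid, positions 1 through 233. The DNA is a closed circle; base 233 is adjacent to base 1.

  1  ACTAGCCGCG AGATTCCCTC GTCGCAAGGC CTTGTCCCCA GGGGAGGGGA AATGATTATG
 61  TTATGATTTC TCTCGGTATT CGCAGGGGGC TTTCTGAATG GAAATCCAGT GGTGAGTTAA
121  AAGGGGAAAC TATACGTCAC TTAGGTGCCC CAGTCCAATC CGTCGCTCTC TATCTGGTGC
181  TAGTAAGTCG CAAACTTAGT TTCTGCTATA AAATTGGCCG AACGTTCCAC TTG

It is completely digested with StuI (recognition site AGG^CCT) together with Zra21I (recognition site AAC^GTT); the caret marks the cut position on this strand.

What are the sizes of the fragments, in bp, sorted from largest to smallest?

The StuI site (AGGCCT) starts at position 27.
StuI cuts after base 3 of each site, so after position 29.
The Zra21I site (AACGTT) starts at position 221.
Zra21I cuts after base 3 of each site, so after position 223.
Combined cut positions: 29, 223.
Circular molecule, 2 cuts → 2 fragments:
  30–223 → 194 bp
  224–233 then 1–29 → 10 + 29 = 39 bp
Sorted largest to smallest: 194, 39 bp.

194, 39 bp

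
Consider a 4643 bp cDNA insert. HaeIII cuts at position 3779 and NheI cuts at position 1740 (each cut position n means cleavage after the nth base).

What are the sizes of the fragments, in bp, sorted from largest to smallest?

Combined cut positions (sorted): 1740, 3779.
Linear molecule, 2 cuts → 3 fragments:
  1740 − 0 = 1740 bp
  3779 − 1740 = 2039 bp
  4643 − 3779 = 864 bp
Sorted largest to smallest: 2039, 1740, 864 bp.

2039, 1740, 864 bp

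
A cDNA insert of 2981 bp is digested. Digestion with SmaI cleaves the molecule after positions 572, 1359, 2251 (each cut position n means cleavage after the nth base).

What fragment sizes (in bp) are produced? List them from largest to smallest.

Linear molecule, 3 cuts → 4 fragments:
  572 − 0 = 572 bp
  1359 − 572 = 787 bp
  2251 − 1359 = 892 bp
  2981 − 2251 = 730 bp
Sorted largest to smallest: 892, 787, 730, 572 bp.

892, 787, 730, 572 bp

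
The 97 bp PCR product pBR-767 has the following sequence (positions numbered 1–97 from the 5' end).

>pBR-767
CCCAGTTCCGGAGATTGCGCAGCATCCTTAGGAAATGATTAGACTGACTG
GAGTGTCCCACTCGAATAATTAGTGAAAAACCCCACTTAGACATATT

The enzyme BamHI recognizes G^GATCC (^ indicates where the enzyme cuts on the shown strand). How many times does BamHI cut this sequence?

No occurrence of GGATCC is present in the sequence.
BamHI does not cut: 0 sites.

0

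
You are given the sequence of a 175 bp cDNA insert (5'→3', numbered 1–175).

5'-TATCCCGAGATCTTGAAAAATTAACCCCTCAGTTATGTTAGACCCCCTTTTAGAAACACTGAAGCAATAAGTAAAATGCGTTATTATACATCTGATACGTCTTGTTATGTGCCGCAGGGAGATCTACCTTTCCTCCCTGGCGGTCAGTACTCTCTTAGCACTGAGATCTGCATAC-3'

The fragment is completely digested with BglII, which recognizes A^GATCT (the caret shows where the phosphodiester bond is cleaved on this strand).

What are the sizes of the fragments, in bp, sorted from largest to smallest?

112, 44, 11, 8 bp

BglII sites (AGATCT) start at positions 8, 120, 164.
BglII cuts after the first base of each site, so after positions 8, 120, 164.
Linear molecule, 3 cuts → 4 fragments:
  1–8 → 8 bp
  9–120 → 112 bp
  121–164 → 44 bp
  165–175 → 11 bp
Sorted largest to smallest: 112, 44, 11, 8 bp.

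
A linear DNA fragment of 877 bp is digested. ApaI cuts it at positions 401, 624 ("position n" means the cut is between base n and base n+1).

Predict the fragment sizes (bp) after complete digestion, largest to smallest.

Linear molecule, 2 cuts → 3 fragments:
  401 − 0 = 401 bp
  624 − 401 = 223 bp
  877 − 624 = 253 bp
Sorted largest to smallest: 401, 253, 223 bp.

401, 253, 223 bp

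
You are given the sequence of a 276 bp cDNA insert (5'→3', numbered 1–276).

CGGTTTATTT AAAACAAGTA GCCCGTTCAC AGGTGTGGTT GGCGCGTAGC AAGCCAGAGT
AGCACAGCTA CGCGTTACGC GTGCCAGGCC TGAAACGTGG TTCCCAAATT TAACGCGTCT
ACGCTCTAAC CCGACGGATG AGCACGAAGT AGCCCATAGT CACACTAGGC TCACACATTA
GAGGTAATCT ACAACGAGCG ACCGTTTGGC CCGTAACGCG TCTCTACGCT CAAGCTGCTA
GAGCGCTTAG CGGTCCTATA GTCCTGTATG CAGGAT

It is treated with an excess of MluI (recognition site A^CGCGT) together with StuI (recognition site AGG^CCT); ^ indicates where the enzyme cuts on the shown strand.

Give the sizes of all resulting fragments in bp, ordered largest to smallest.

103, 70, 60, 25, 11, 7 bp

MluI sites (ACGCGT) start at positions 70, 77, 113, 216.
MluI cuts after the first base of each site, so after positions 70, 77, 113, 216.
The StuI site (AGGCCT) starts at position 86.
StuI cuts after base 3 of each site, so after position 88.
Combined cut positions: 70, 77, 88, 113, 216.
Linear molecule, 5 cuts → 6 fragments:
  1–70 → 70 bp
  71–77 → 7 bp
  78–88 → 11 bp
  89–113 → 25 bp
  114–216 → 103 bp
  217–276 → 60 bp
Sorted largest to smallest: 103, 70, 60, 25, 11, 7 bp.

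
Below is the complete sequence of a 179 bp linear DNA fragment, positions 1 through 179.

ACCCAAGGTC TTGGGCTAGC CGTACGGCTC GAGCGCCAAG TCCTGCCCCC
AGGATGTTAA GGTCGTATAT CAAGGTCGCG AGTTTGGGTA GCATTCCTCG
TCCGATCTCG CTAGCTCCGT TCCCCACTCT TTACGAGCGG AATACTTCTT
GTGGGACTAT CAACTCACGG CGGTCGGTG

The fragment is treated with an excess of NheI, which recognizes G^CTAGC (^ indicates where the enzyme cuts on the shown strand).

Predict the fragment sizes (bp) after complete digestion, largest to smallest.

NheI sites (GCTAGC) start at positions 15, 110.
NheI cuts after the first base of each site, so after positions 15, 110.
Linear molecule, 2 cuts → 3 fragments:
  1–15 → 15 bp
  16–110 → 95 bp
  111–179 → 69 bp
Sorted largest to smallest: 95, 69, 15 bp.

95, 69, 15 bp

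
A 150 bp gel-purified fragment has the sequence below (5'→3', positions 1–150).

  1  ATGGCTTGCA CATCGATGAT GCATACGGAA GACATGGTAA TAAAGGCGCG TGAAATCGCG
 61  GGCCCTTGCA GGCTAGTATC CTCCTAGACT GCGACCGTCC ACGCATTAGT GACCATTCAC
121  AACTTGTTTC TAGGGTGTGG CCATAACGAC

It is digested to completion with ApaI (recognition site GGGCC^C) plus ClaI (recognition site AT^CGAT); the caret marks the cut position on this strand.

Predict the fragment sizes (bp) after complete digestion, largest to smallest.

86, 51, 13 bp

The ApaI site (GGGCCC) starts at position 60.
ApaI cuts after base 5 of each site (before the last base), so after position 64.
The ClaI site (ATCGAT) starts at position 12.
ClaI cuts after base 2 of each site, so after position 13.
Combined cut positions: 13, 64.
Linear molecule, 2 cuts → 3 fragments:
  1–13 → 13 bp
  14–64 → 51 bp
  65–150 → 86 bp
Sorted largest to smallest: 86, 51, 13 bp.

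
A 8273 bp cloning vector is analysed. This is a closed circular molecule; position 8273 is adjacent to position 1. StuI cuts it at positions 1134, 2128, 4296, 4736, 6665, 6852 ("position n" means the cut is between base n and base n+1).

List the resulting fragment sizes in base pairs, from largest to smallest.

2555, 2168, 1929, 994, 440, 187 bp

Circular molecule, 6 cuts → 6 fragments:
  2128 − 1134 = 994 bp
  4296 − 2128 = 2168 bp
  4736 − 4296 = 440 bp
  6665 − 4736 = 1929 bp
  6852 − 6665 = 187 bp
  wrap: 8273 − 6852 + 1134 = 2555 bp
Sorted largest to smallest: 2555, 2168, 1929, 994, 440, 187 bp.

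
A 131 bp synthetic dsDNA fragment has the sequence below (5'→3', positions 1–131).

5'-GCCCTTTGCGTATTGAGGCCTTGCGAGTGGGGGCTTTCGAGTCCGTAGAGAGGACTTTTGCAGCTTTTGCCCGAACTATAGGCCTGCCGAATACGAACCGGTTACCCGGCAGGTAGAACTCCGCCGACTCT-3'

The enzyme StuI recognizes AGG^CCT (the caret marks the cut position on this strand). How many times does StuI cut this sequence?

2

AGGCCT occurs starting at positions 16, 80.
StuI cuts at 2 sites.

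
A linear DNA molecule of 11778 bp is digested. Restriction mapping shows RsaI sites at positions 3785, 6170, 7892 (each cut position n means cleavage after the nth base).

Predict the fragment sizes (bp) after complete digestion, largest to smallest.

3886, 3785, 2385, 1722 bp

Linear molecule, 3 cuts → 4 fragments:
  3785 − 0 = 3785 bp
  6170 − 3785 = 2385 bp
  7892 − 6170 = 1722 bp
  11778 − 7892 = 3886 bp
Sorted largest to smallest: 3886, 3785, 2385, 1722 bp.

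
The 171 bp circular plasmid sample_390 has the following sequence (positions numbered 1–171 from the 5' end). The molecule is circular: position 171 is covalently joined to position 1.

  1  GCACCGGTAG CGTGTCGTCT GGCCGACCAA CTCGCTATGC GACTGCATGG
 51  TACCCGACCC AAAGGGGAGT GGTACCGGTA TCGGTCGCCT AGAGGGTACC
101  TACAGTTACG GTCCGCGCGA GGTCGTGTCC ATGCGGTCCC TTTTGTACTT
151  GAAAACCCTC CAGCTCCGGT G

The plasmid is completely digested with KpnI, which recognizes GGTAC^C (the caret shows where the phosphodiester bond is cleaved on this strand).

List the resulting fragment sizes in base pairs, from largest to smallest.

125, 24, 22 bp

KpnI sites (GGTACC) start at positions 49, 71, 95.
KpnI cuts after base 5 of each site (before the last base), so after positions 53, 75, 99.
Circular molecule, 3 cuts → 3 fragments:
  54–75 → 22 bp
  76–99 → 24 bp
  100–171 then 1–53 → 72 + 53 = 125 bp
Sorted largest to smallest: 125, 24, 22 bp.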